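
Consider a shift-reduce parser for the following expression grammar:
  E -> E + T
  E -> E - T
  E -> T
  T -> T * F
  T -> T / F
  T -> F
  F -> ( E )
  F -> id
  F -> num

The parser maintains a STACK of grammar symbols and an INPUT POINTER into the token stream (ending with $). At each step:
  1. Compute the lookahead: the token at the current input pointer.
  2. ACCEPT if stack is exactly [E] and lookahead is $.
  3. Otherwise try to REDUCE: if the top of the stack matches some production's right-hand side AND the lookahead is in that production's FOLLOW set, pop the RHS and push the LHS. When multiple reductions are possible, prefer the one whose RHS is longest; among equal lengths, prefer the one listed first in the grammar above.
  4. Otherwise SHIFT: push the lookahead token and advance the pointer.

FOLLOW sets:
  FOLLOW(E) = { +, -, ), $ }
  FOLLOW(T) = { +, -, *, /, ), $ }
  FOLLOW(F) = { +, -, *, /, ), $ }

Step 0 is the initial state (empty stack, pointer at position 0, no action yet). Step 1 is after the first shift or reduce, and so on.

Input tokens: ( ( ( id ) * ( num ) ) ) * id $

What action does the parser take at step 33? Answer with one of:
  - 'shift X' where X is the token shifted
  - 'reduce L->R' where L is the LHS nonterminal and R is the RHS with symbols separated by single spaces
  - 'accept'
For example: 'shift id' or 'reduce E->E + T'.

Answer: accept

Derivation:
Step 1: shift (. Stack=[(] ptr=1 lookahead=( remaining=[( ( id ) * ( num ) ) ) * id $]
Step 2: shift (. Stack=[( (] ptr=2 lookahead=( remaining=[( id ) * ( num ) ) ) * id $]
Step 3: shift (. Stack=[( ( (] ptr=3 lookahead=id remaining=[id ) * ( num ) ) ) * id $]
Step 4: shift id. Stack=[( ( ( id] ptr=4 lookahead=) remaining=[) * ( num ) ) ) * id $]
Step 5: reduce F->id. Stack=[( ( ( F] ptr=4 lookahead=) remaining=[) * ( num ) ) ) * id $]
Step 6: reduce T->F. Stack=[( ( ( T] ptr=4 lookahead=) remaining=[) * ( num ) ) ) * id $]
Step 7: reduce E->T. Stack=[( ( ( E] ptr=4 lookahead=) remaining=[) * ( num ) ) ) * id $]
Step 8: shift ). Stack=[( ( ( E )] ptr=5 lookahead=* remaining=[* ( num ) ) ) * id $]
Step 9: reduce F->( E ). Stack=[( ( F] ptr=5 lookahead=* remaining=[* ( num ) ) ) * id $]
Step 10: reduce T->F. Stack=[( ( T] ptr=5 lookahead=* remaining=[* ( num ) ) ) * id $]
Step 11: shift *. Stack=[( ( T *] ptr=6 lookahead=( remaining=[( num ) ) ) * id $]
Step 12: shift (. Stack=[( ( T * (] ptr=7 lookahead=num remaining=[num ) ) ) * id $]
Step 13: shift num. Stack=[( ( T * ( num] ptr=8 lookahead=) remaining=[) ) ) * id $]
Step 14: reduce F->num. Stack=[( ( T * ( F] ptr=8 lookahead=) remaining=[) ) ) * id $]
Step 15: reduce T->F. Stack=[( ( T * ( T] ptr=8 lookahead=) remaining=[) ) ) * id $]
Step 16: reduce E->T. Stack=[( ( T * ( E] ptr=8 lookahead=) remaining=[) ) ) * id $]
Step 17: shift ). Stack=[( ( T * ( E )] ptr=9 lookahead=) remaining=[) ) * id $]
Step 18: reduce F->( E ). Stack=[( ( T * F] ptr=9 lookahead=) remaining=[) ) * id $]
Step 19: reduce T->T * F. Stack=[( ( T] ptr=9 lookahead=) remaining=[) ) * id $]
Step 20: reduce E->T. Stack=[( ( E] ptr=9 lookahead=) remaining=[) ) * id $]
Step 21: shift ). Stack=[( ( E )] ptr=10 lookahead=) remaining=[) * id $]
Step 22: reduce F->( E ). Stack=[( F] ptr=10 lookahead=) remaining=[) * id $]
Step 23: reduce T->F. Stack=[( T] ptr=10 lookahead=) remaining=[) * id $]
Step 24: reduce E->T. Stack=[( E] ptr=10 lookahead=) remaining=[) * id $]
Step 25: shift ). Stack=[( E )] ptr=11 lookahead=* remaining=[* id $]
Step 26: reduce F->( E ). Stack=[F] ptr=11 lookahead=* remaining=[* id $]
Step 27: reduce T->F. Stack=[T] ptr=11 lookahead=* remaining=[* id $]
Step 28: shift *. Stack=[T *] ptr=12 lookahead=id remaining=[id $]
Step 29: shift id. Stack=[T * id] ptr=13 lookahead=$ remaining=[$]
Step 30: reduce F->id. Stack=[T * F] ptr=13 lookahead=$ remaining=[$]
Step 31: reduce T->T * F. Stack=[T] ptr=13 lookahead=$ remaining=[$]
Step 32: reduce E->T. Stack=[E] ptr=13 lookahead=$ remaining=[$]
Step 33: accept. Stack=[E] ptr=13 lookahead=$ remaining=[$]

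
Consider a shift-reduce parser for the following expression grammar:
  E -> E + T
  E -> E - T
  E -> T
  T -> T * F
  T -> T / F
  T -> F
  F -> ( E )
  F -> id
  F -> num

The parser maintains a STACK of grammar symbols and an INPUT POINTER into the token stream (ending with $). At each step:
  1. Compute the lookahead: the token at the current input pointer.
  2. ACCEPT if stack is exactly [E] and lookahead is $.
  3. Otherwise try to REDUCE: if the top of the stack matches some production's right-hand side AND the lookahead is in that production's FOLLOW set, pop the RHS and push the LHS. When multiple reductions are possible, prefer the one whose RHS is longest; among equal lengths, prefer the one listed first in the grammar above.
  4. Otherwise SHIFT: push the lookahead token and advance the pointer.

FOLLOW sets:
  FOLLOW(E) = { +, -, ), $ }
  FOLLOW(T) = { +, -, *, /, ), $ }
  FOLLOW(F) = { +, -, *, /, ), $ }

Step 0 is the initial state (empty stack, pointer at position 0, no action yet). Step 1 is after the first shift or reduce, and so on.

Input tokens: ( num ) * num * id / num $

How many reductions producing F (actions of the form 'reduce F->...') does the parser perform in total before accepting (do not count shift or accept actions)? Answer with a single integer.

Step 1: shift (. Stack=[(] ptr=1 lookahead=num remaining=[num ) * num * id / num $]
Step 2: shift num. Stack=[( num] ptr=2 lookahead=) remaining=[) * num * id / num $]
Step 3: reduce F->num. Stack=[( F] ptr=2 lookahead=) remaining=[) * num * id / num $]
Step 4: reduce T->F. Stack=[( T] ptr=2 lookahead=) remaining=[) * num * id / num $]
Step 5: reduce E->T. Stack=[( E] ptr=2 lookahead=) remaining=[) * num * id / num $]
Step 6: shift ). Stack=[( E )] ptr=3 lookahead=* remaining=[* num * id / num $]
Step 7: reduce F->( E ). Stack=[F] ptr=3 lookahead=* remaining=[* num * id / num $]
Step 8: reduce T->F. Stack=[T] ptr=3 lookahead=* remaining=[* num * id / num $]
Step 9: shift *. Stack=[T *] ptr=4 lookahead=num remaining=[num * id / num $]
Step 10: shift num. Stack=[T * num] ptr=5 lookahead=* remaining=[* id / num $]
Step 11: reduce F->num. Stack=[T * F] ptr=5 lookahead=* remaining=[* id / num $]
Step 12: reduce T->T * F. Stack=[T] ptr=5 lookahead=* remaining=[* id / num $]
Step 13: shift *. Stack=[T *] ptr=6 lookahead=id remaining=[id / num $]
Step 14: shift id. Stack=[T * id] ptr=7 lookahead=/ remaining=[/ num $]
Step 15: reduce F->id. Stack=[T * F] ptr=7 lookahead=/ remaining=[/ num $]
Step 16: reduce T->T * F. Stack=[T] ptr=7 lookahead=/ remaining=[/ num $]
Step 17: shift /. Stack=[T /] ptr=8 lookahead=num remaining=[num $]
Step 18: shift num. Stack=[T / num] ptr=9 lookahead=$ remaining=[$]
Step 19: reduce F->num. Stack=[T / F] ptr=9 lookahead=$ remaining=[$]
Step 20: reduce T->T / F. Stack=[T] ptr=9 lookahead=$ remaining=[$]
Step 21: reduce E->T. Stack=[E] ptr=9 lookahead=$ remaining=[$]
Step 22: accept. Stack=[E] ptr=9 lookahead=$ remaining=[$]

Answer: 5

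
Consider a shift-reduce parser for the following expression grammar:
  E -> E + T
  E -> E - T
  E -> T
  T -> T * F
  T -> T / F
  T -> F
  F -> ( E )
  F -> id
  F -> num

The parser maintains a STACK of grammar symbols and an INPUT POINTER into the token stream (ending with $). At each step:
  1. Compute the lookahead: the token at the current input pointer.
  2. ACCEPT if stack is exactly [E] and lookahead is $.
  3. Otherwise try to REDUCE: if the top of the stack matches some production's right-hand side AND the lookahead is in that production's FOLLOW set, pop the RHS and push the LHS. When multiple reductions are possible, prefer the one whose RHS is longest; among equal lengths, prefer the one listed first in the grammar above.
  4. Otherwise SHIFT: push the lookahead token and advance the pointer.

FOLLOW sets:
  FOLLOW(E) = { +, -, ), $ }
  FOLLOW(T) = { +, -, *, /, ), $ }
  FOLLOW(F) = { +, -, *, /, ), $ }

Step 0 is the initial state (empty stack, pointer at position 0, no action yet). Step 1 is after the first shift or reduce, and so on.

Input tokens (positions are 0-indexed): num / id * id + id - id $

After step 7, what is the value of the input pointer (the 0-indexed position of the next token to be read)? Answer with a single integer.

Answer: 3

Derivation:
Step 1: shift num. Stack=[num] ptr=1 lookahead=/ remaining=[/ id * id + id - id $]
Step 2: reduce F->num. Stack=[F] ptr=1 lookahead=/ remaining=[/ id * id + id - id $]
Step 3: reduce T->F. Stack=[T] ptr=1 lookahead=/ remaining=[/ id * id + id - id $]
Step 4: shift /. Stack=[T /] ptr=2 lookahead=id remaining=[id * id + id - id $]
Step 5: shift id. Stack=[T / id] ptr=3 lookahead=* remaining=[* id + id - id $]
Step 6: reduce F->id. Stack=[T / F] ptr=3 lookahead=* remaining=[* id + id - id $]
Step 7: reduce T->T / F. Stack=[T] ptr=3 lookahead=* remaining=[* id + id - id $]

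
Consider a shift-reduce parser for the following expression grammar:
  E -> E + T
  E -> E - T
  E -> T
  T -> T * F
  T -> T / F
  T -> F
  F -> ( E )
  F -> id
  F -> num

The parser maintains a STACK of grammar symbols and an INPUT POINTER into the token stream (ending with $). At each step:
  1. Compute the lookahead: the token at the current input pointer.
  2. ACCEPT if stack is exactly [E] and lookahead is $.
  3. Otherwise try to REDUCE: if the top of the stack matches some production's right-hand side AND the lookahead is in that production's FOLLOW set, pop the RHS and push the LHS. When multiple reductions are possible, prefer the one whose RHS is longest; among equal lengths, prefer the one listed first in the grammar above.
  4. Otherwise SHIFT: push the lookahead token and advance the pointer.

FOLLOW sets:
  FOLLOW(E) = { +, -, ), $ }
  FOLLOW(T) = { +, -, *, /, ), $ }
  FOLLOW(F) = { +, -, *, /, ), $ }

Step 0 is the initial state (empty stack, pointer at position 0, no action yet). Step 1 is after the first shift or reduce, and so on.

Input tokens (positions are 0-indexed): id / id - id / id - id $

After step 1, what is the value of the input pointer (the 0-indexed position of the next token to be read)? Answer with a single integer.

Step 1: shift id. Stack=[id] ptr=1 lookahead=/ remaining=[/ id - id / id - id $]

Answer: 1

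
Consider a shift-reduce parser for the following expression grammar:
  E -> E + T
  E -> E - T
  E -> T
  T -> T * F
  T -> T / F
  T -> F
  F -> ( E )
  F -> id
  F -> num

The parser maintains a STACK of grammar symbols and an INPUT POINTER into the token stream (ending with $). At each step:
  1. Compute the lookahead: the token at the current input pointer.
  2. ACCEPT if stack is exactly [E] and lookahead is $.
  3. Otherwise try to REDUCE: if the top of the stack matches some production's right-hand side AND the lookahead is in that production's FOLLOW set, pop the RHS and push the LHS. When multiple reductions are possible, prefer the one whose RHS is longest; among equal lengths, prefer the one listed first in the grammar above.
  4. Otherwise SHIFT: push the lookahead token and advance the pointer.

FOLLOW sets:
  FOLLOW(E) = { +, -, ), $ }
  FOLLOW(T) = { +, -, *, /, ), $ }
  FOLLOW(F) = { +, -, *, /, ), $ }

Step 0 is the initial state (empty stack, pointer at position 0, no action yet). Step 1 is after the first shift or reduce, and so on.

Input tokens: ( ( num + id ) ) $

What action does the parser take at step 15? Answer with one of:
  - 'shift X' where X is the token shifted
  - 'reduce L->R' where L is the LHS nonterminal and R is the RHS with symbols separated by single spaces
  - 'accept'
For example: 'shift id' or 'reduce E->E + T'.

Answer: reduce E->T

Derivation:
Step 1: shift (. Stack=[(] ptr=1 lookahead=( remaining=[( num + id ) ) $]
Step 2: shift (. Stack=[( (] ptr=2 lookahead=num remaining=[num + id ) ) $]
Step 3: shift num. Stack=[( ( num] ptr=3 lookahead=+ remaining=[+ id ) ) $]
Step 4: reduce F->num. Stack=[( ( F] ptr=3 lookahead=+ remaining=[+ id ) ) $]
Step 5: reduce T->F. Stack=[( ( T] ptr=3 lookahead=+ remaining=[+ id ) ) $]
Step 6: reduce E->T. Stack=[( ( E] ptr=3 lookahead=+ remaining=[+ id ) ) $]
Step 7: shift +. Stack=[( ( E +] ptr=4 lookahead=id remaining=[id ) ) $]
Step 8: shift id. Stack=[( ( E + id] ptr=5 lookahead=) remaining=[) ) $]
Step 9: reduce F->id. Stack=[( ( E + F] ptr=5 lookahead=) remaining=[) ) $]
Step 10: reduce T->F. Stack=[( ( E + T] ptr=5 lookahead=) remaining=[) ) $]
Step 11: reduce E->E + T. Stack=[( ( E] ptr=5 lookahead=) remaining=[) ) $]
Step 12: shift ). Stack=[( ( E )] ptr=6 lookahead=) remaining=[) $]
Step 13: reduce F->( E ). Stack=[( F] ptr=6 lookahead=) remaining=[) $]
Step 14: reduce T->F. Stack=[( T] ptr=6 lookahead=) remaining=[) $]
Step 15: reduce E->T. Stack=[( E] ptr=6 lookahead=) remaining=[) $]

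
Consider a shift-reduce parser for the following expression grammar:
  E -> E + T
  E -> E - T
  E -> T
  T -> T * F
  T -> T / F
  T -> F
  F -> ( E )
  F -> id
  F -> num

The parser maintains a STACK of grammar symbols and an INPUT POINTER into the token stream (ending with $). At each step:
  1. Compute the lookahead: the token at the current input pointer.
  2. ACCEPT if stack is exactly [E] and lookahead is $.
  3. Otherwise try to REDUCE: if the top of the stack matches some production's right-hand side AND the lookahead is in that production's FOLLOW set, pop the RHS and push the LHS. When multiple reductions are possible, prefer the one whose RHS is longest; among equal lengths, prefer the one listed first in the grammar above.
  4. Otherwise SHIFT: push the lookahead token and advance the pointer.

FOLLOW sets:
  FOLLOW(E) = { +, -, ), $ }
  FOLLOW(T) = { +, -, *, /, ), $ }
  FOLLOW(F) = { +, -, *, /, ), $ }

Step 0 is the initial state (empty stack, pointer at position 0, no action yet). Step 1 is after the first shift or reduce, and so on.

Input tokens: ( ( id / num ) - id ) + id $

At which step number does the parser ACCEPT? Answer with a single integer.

Step 1: shift (. Stack=[(] ptr=1 lookahead=( remaining=[( id / num ) - id ) + id $]
Step 2: shift (. Stack=[( (] ptr=2 lookahead=id remaining=[id / num ) - id ) + id $]
Step 3: shift id. Stack=[( ( id] ptr=3 lookahead=/ remaining=[/ num ) - id ) + id $]
Step 4: reduce F->id. Stack=[( ( F] ptr=3 lookahead=/ remaining=[/ num ) - id ) + id $]
Step 5: reduce T->F. Stack=[( ( T] ptr=3 lookahead=/ remaining=[/ num ) - id ) + id $]
Step 6: shift /. Stack=[( ( T /] ptr=4 lookahead=num remaining=[num ) - id ) + id $]
Step 7: shift num. Stack=[( ( T / num] ptr=5 lookahead=) remaining=[) - id ) + id $]
Step 8: reduce F->num. Stack=[( ( T / F] ptr=5 lookahead=) remaining=[) - id ) + id $]
Step 9: reduce T->T / F. Stack=[( ( T] ptr=5 lookahead=) remaining=[) - id ) + id $]
Step 10: reduce E->T. Stack=[( ( E] ptr=5 lookahead=) remaining=[) - id ) + id $]
Step 11: shift ). Stack=[( ( E )] ptr=6 lookahead=- remaining=[- id ) + id $]
Step 12: reduce F->( E ). Stack=[( F] ptr=6 lookahead=- remaining=[- id ) + id $]
Step 13: reduce T->F. Stack=[( T] ptr=6 lookahead=- remaining=[- id ) + id $]
Step 14: reduce E->T. Stack=[( E] ptr=6 lookahead=- remaining=[- id ) + id $]
Step 15: shift -. Stack=[( E -] ptr=7 lookahead=id remaining=[id ) + id $]
Step 16: shift id. Stack=[( E - id] ptr=8 lookahead=) remaining=[) + id $]
Step 17: reduce F->id. Stack=[( E - F] ptr=8 lookahead=) remaining=[) + id $]
Step 18: reduce T->F. Stack=[( E - T] ptr=8 lookahead=) remaining=[) + id $]
Step 19: reduce E->E - T. Stack=[( E] ptr=8 lookahead=) remaining=[) + id $]
Step 20: shift ). Stack=[( E )] ptr=9 lookahead=+ remaining=[+ id $]
Step 21: reduce F->( E ). Stack=[F] ptr=9 lookahead=+ remaining=[+ id $]
Step 22: reduce T->F. Stack=[T] ptr=9 lookahead=+ remaining=[+ id $]
Step 23: reduce E->T. Stack=[E] ptr=9 lookahead=+ remaining=[+ id $]
Step 24: shift +. Stack=[E +] ptr=10 lookahead=id remaining=[id $]
Step 25: shift id. Stack=[E + id] ptr=11 lookahead=$ remaining=[$]
Step 26: reduce F->id. Stack=[E + F] ptr=11 lookahead=$ remaining=[$]
Step 27: reduce T->F. Stack=[E + T] ptr=11 lookahead=$ remaining=[$]
Step 28: reduce E->E + T. Stack=[E] ptr=11 lookahead=$ remaining=[$]
Step 29: accept. Stack=[E] ptr=11 lookahead=$ remaining=[$]

Answer: 29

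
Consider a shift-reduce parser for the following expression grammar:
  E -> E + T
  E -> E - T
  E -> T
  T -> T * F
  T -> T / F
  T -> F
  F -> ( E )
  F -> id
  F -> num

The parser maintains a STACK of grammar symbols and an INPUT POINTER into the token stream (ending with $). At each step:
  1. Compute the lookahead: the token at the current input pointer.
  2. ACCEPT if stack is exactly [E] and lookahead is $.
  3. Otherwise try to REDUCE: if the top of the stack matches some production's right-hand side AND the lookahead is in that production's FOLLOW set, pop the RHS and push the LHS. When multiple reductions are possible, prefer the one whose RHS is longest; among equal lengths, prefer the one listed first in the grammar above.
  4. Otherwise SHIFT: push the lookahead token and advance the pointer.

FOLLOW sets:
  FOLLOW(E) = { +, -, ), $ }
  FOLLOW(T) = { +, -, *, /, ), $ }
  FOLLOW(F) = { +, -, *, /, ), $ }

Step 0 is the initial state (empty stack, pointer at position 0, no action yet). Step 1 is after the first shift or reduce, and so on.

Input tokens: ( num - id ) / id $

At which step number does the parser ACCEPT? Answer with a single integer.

Answer: 19

Derivation:
Step 1: shift (. Stack=[(] ptr=1 lookahead=num remaining=[num - id ) / id $]
Step 2: shift num. Stack=[( num] ptr=2 lookahead=- remaining=[- id ) / id $]
Step 3: reduce F->num. Stack=[( F] ptr=2 lookahead=- remaining=[- id ) / id $]
Step 4: reduce T->F. Stack=[( T] ptr=2 lookahead=- remaining=[- id ) / id $]
Step 5: reduce E->T. Stack=[( E] ptr=2 lookahead=- remaining=[- id ) / id $]
Step 6: shift -. Stack=[( E -] ptr=3 lookahead=id remaining=[id ) / id $]
Step 7: shift id. Stack=[( E - id] ptr=4 lookahead=) remaining=[) / id $]
Step 8: reduce F->id. Stack=[( E - F] ptr=4 lookahead=) remaining=[) / id $]
Step 9: reduce T->F. Stack=[( E - T] ptr=4 lookahead=) remaining=[) / id $]
Step 10: reduce E->E - T. Stack=[( E] ptr=4 lookahead=) remaining=[) / id $]
Step 11: shift ). Stack=[( E )] ptr=5 lookahead=/ remaining=[/ id $]
Step 12: reduce F->( E ). Stack=[F] ptr=5 lookahead=/ remaining=[/ id $]
Step 13: reduce T->F. Stack=[T] ptr=5 lookahead=/ remaining=[/ id $]
Step 14: shift /. Stack=[T /] ptr=6 lookahead=id remaining=[id $]
Step 15: shift id. Stack=[T / id] ptr=7 lookahead=$ remaining=[$]
Step 16: reduce F->id. Stack=[T / F] ptr=7 lookahead=$ remaining=[$]
Step 17: reduce T->T / F. Stack=[T] ptr=7 lookahead=$ remaining=[$]
Step 18: reduce E->T. Stack=[E] ptr=7 lookahead=$ remaining=[$]
Step 19: accept. Stack=[E] ptr=7 lookahead=$ remaining=[$]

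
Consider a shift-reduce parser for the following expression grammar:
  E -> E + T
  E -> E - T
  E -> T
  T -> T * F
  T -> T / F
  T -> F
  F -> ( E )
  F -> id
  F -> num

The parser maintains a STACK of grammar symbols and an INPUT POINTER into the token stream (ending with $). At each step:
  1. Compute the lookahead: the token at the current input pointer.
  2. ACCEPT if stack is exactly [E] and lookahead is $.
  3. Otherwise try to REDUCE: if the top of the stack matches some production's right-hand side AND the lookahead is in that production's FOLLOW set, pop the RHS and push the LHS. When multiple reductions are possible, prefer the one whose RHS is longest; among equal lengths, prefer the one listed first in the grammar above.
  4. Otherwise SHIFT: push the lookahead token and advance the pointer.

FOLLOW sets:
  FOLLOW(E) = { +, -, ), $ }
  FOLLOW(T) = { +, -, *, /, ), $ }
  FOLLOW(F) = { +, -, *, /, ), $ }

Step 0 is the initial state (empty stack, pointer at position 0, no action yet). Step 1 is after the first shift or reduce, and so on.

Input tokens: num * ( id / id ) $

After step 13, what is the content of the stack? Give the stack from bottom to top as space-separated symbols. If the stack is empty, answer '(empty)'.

Step 1: shift num. Stack=[num] ptr=1 lookahead=* remaining=[* ( id / id ) $]
Step 2: reduce F->num. Stack=[F] ptr=1 lookahead=* remaining=[* ( id / id ) $]
Step 3: reduce T->F. Stack=[T] ptr=1 lookahead=* remaining=[* ( id / id ) $]
Step 4: shift *. Stack=[T *] ptr=2 lookahead=( remaining=[( id / id ) $]
Step 5: shift (. Stack=[T * (] ptr=3 lookahead=id remaining=[id / id ) $]
Step 6: shift id. Stack=[T * ( id] ptr=4 lookahead=/ remaining=[/ id ) $]
Step 7: reduce F->id. Stack=[T * ( F] ptr=4 lookahead=/ remaining=[/ id ) $]
Step 8: reduce T->F. Stack=[T * ( T] ptr=4 lookahead=/ remaining=[/ id ) $]
Step 9: shift /. Stack=[T * ( T /] ptr=5 lookahead=id remaining=[id ) $]
Step 10: shift id. Stack=[T * ( T / id] ptr=6 lookahead=) remaining=[) $]
Step 11: reduce F->id. Stack=[T * ( T / F] ptr=6 lookahead=) remaining=[) $]
Step 12: reduce T->T / F. Stack=[T * ( T] ptr=6 lookahead=) remaining=[) $]
Step 13: reduce E->T. Stack=[T * ( E] ptr=6 lookahead=) remaining=[) $]

Answer: T * ( E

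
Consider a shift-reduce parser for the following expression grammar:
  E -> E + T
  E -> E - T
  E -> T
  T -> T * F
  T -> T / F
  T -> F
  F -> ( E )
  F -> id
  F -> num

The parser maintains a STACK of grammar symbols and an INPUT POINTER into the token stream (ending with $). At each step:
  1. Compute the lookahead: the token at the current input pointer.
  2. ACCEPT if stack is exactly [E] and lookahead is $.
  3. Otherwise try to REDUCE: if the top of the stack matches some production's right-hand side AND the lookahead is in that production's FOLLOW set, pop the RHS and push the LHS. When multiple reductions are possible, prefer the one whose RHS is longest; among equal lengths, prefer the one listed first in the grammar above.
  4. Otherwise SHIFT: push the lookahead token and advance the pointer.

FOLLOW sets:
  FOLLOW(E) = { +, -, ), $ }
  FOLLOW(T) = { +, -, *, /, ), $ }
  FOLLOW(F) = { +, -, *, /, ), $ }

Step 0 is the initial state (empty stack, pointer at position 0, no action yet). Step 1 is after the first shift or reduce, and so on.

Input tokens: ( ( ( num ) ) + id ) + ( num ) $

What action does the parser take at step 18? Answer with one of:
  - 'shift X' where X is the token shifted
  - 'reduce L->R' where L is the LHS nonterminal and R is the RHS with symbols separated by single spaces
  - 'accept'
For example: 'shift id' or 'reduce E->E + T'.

Answer: reduce F->id

Derivation:
Step 1: shift (. Stack=[(] ptr=1 lookahead=( remaining=[( ( num ) ) + id ) + ( num ) $]
Step 2: shift (. Stack=[( (] ptr=2 lookahead=( remaining=[( num ) ) + id ) + ( num ) $]
Step 3: shift (. Stack=[( ( (] ptr=3 lookahead=num remaining=[num ) ) + id ) + ( num ) $]
Step 4: shift num. Stack=[( ( ( num] ptr=4 lookahead=) remaining=[) ) + id ) + ( num ) $]
Step 5: reduce F->num. Stack=[( ( ( F] ptr=4 lookahead=) remaining=[) ) + id ) + ( num ) $]
Step 6: reduce T->F. Stack=[( ( ( T] ptr=4 lookahead=) remaining=[) ) + id ) + ( num ) $]
Step 7: reduce E->T. Stack=[( ( ( E] ptr=4 lookahead=) remaining=[) ) + id ) + ( num ) $]
Step 8: shift ). Stack=[( ( ( E )] ptr=5 lookahead=) remaining=[) + id ) + ( num ) $]
Step 9: reduce F->( E ). Stack=[( ( F] ptr=5 lookahead=) remaining=[) + id ) + ( num ) $]
Step 10: reduce T->F. Stack=[( ( T] ptr=5 lookahead=) remaining=[) + id ) + ( num ) $]
Step 11: reduce E->T. Stack=[( ( E] ptr=5 lookahead=) remaining=[) + id ) + ( num ) $]
Step 12: shift ). Stack=[( ( E )] ptr=6 lookahead=+ remaining=[+ id ) + ( num ) $]
Step 13: reduce F->( E ). Stack=[( F] ptr=6 lookahead=+ remaining=[+ id ) + ( num ) $]
Step 14: reduce T->F. Stack=[( T] ptr=6 lookahead=+ remaining=[+ id ) + ( num ) $]
Step 15: reduce E->T. Stack=[( E] ptr=6 lookahead=+ remaining=[+ id ) + ( num ) $]
Step 16: shift +. Stack=[( E +] ptr=7 lookahead=id remaining=[id ) + ( num ) $]
Step 17: shift id. Stack=[( E + id] ptr=8 lookahead=) remaining=[) + ( num ) $]
Step 18: reduce F->id. Stack=[( E + F] ptr=8 lookahead=) remaining=[) + ( num ) $]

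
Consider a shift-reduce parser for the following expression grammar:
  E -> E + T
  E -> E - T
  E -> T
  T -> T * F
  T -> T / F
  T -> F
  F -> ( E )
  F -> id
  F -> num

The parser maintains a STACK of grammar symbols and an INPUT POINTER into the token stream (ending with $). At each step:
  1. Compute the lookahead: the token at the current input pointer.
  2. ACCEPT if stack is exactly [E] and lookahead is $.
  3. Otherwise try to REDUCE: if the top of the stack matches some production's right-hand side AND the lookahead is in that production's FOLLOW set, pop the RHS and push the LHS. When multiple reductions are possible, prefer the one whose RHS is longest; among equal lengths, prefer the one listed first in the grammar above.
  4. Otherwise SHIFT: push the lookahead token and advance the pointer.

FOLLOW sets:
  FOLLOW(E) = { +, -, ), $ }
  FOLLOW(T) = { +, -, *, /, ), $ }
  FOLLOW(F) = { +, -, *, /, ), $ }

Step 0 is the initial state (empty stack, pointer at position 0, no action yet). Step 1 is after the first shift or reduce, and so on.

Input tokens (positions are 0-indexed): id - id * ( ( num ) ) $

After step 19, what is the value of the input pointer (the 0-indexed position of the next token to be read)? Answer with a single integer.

Answer: 8

Derivation:
Step 1: shift id. Stack=[id] ptr=1 lookahead=- remaining=[- id * ( ( num ) ) $]
Step 2: reduce F->id. Stack=[F] ptr=1 lookahead=- remaining=[- id * ( ( num ) ) $]
Step 3: reduce T->F. Stack=[T] ptr=1 lookahead=- remaining=[- id * ( ( num ) ) $]
Step 4: reduce E->T. Stack=[E] ptr=1 lookahead=- remaining=[- id * ( ( num ) ) $]
Step 5: shift -. Stack=[E -] ptr=2 lookahead=id remaining=[id * ( ( num ) ) $]
Step 6: shift id. Stack=[E - id] ptr=3 lookahead=* remaining=[* ( ( num ) ) $]
Step 7: reduce F->id. Stack=[E - F] ptr=3 lookahead=* remaining=[* ( ( num ) ) $]
Step 8: reduce T->F. Stack=[E - T] ptr=3 lookahead=* remaining=[* ( ( num ) ) $]
Step 9: shift *. Stack=[E - T *] ptr=4 lookahead=( remaining=[( ( num ) ) $]
Step 10: shift (. Stack=[E - T * (] ptr=5 lookahead=( remaining=[( num ) ) $]
Step 11: shift (. Stack=[E - T * ( (] ptr=6 lookahead=num remaining=[num ) ) $]
Step 12: shift num. Stack=[E - T * ( ( num] ptr=7 lookahead=) remaining=[) ) $]
Step 13: reduce F->num. Stack=[E - T * ( ( F] ptr=7 lookahead=) remaining=[) ) $]
Step 14: reduce T->F. Stack=[E - T * ( ( T] ptr=7 lookahead=) remaining=[) ) $]
Step 15: reduce E->T. Stack=[E - T * ( ( E] ptr=7 lookahead=) remaining=[) ) $]
Step 16: shift ). Stack=[E - T * ( ( E )] ptr=8 lookahead=) remaining=[) $]
Step 17: reduce F->( E ). Stack=[E - T * ( F] ptr=8 lookahead=) remaining=[) $]
Step 18: reduce T->F. Stack=[E - T * ( T] ptr=8 lookahead=) remaining=[) $]
Step 19: reduce E->T. Stack=[E - T * ( E] ptr=8 lookahead=) remaining=[) $]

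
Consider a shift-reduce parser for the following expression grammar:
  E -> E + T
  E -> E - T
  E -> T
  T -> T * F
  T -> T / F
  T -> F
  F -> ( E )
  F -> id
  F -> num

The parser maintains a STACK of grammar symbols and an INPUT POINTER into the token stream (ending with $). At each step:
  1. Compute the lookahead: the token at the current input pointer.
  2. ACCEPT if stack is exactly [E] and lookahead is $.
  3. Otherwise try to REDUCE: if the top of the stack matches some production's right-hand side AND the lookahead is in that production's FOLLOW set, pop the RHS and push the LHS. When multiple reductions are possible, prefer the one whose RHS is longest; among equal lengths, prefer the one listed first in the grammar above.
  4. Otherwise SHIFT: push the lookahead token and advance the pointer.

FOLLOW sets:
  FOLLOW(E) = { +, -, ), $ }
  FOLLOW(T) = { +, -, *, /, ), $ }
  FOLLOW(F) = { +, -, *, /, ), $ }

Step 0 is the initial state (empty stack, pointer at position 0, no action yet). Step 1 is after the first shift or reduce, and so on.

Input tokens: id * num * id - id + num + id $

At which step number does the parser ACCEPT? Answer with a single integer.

Step 1: shift id. Stack=[id] ptr=1 lookahead=* remaining=[* num * id - id + num + id $]
Step 2: reduce F->id. Stack=[F] ptr=1 lookahead=* remaining=[* num * id - id + num + id $]
Step 3: reduce T->F. Stack=[T] ptr=1 lookahead=* remaining=[* num * id - id + num + id $]
Step 4: shift *. Stack=[T *] ptr=2 lookahead=num remaining=[num * id - id + num + id $]
Step 5: shift num. Stack=[T * num] ptr=3 lookahead=* remaining=[* id - id + num + id $]
Step 6: reduce F->num. Stack=[T * F] ptr=3 lookahead=* remaining=[* id - id + num + id $]
Step 7: reduce T->T * F. Stack=[T] ptr=3 lookahead=* remaining=[* id - id + num + id $]
Step 8: shift *. Stack=[T *] ptr=4 lookahead=id remaining=[id - id + num + id $]
Step 9: shift id. Stack=[T * id] ptr=5 lookahead=- remaining=[- id + num + id $]
Step 10: reduce F->id. Stack=[T * F] ptr=5 lookahead=- remaining=[- id + num + id $]
Step 11: reduce T->T * F. Stack=[T] ptr=5 lookahead=- remaining=[- id + num + id $]
Step 12: reduce E->T. Stack=[E] ptr=5 lookahead=- remaining=[- id + num + id $]
Step 13: shift -. Stack=[E -] ptr=6 lookahead=id remaining=[id + num + id $]
Step 14: shift id. Stack=[E - id] ptr=7 lookahead=+ remaining=[+ num + id $]
Step 15: reduce F->id. Stack=[E - F] ptr=7 lookahead=+ remaining=[+ num + id $]
Step 16: reduce T->F. Stack=[E - T] ptr=7 lookahead=+ remaining=[+ num + id $]
Step 17: reduce E->E - T. Stack=[E] ptr=7 lookahead=+ remaining=[+ num + id $]
Step 18: shift +. Stack=[E +] ptr=8 lookahead=num remaining=[num + id $]
Step 19: shift num. Stack=[E + num] ptr=9 lookahead=+ remaining=[+ id $]
Step 20: reduce F->num. Stack=[E + F] ptr=9 lookahead=+ remaining=[+ id $]
Step 21: reduce T->F. Stack=[E + T] ptr=9 lookahead=+ remaining=[+ id $]
Step 22: reduce E->E + T. Stack=[E] ptr=9 lookahead=+ remaining=[+ id $]
Step 23: shift +. Stack=[E +] ptr=10 lookahead=id remaining=[id $]
Step 24: shift id. Stack=[E + id] ptr=11 lookahead=$ remaining=[$]
Step 25: reduce F->id. Stack=[E + F] ptr=11 lookahead=$ remaining=[$]
Step 26: reduce T->F. Stack=[E + T] ptr=11 lookahead=$ remaining=[$]
Step 27: reduce E->E + T. Stack=[E] ptr=11 lookahead=$ remaining=[$]
Step 28: accept. Stack=[E] ptr=11 lookahead=$ remaining=[$]

Answer: 28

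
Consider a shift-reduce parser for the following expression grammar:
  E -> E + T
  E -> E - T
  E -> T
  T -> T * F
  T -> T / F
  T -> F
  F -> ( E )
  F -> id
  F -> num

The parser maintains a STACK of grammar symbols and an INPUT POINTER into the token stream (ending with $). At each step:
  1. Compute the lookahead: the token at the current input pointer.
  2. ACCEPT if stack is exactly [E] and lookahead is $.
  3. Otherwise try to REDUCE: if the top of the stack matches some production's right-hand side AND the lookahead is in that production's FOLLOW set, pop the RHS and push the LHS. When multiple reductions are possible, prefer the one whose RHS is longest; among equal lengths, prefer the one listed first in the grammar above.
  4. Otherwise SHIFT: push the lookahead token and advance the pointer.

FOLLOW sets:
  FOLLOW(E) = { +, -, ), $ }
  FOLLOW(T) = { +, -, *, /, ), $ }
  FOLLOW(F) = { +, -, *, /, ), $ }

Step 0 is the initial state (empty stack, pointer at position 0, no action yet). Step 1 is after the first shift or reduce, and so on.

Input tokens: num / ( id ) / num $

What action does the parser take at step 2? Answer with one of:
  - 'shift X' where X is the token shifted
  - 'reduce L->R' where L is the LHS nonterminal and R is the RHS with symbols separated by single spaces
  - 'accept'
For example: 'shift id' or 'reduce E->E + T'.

Answer: reduce F->num

Derivation:
Step 1: shift num. Stack=[num] ptr=1 lookahead=/ remaining=[/ ( id ) / num $]
Step 2: reduce F->num. Stack=[F] ptr=1 lookahead=/ remaining=[/ ( id ) / num $]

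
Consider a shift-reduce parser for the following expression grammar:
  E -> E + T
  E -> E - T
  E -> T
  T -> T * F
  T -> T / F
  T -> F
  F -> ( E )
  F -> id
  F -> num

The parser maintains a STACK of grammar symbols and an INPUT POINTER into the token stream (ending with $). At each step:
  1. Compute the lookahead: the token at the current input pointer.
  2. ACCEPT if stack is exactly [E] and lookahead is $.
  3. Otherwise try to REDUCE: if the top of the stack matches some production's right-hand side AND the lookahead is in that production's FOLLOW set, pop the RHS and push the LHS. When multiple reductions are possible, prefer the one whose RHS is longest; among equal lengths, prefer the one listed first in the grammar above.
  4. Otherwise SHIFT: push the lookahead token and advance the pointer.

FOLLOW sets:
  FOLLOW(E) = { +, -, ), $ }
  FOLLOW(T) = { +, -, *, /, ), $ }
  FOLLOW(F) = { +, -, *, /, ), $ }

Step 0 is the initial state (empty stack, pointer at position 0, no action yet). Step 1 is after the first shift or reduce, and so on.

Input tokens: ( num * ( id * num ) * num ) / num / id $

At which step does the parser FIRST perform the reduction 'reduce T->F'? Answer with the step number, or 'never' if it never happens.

Step 1: shift (. Stack=[(] ptr=1 lookahead=num remaining=[num * ( id * num ) * num ) / num / id $]
Step 2: shift num. Stack=[( num] ptr=2 lookahead=* remaining=[* ( id * num ) * num ) / num / id $]
Step 3: reduce F->num. Stack=[( F] ptr=2 lookahead=* remaining=[* ( id * num ) * num ) / num / id $]
Step 4: reduce T->F. Stack=[( T] ptr=2 lookahead=* remaining=[* ( id * num ) * num ) / num / id $]

Answer: 4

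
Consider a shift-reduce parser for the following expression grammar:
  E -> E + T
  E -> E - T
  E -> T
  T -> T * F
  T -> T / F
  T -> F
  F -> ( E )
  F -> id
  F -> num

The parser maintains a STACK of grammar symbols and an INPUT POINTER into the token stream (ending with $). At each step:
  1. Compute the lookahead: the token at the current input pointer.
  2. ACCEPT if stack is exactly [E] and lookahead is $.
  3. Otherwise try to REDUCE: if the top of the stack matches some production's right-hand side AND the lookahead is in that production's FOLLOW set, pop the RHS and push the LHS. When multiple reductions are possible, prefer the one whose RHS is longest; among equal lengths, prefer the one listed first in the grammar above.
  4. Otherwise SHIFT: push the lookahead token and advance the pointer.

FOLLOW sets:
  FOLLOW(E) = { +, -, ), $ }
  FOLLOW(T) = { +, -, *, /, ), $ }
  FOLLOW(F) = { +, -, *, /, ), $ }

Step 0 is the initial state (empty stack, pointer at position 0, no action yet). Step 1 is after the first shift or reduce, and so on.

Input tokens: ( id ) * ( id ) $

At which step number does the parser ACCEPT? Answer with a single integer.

Answer: 19

Derivation:
Step 1: shift (. Stack=[(] ptr=1 lookahead=id remaining=[id ) * ( id ) $]
Step 2: shift id. Stack=[( id] ptr=2 lookahead=) remaining=[) * ( id ) $]
Step 3: reduce F->id. Stack=[( F] ptr=2 lookahead=) remaining=[) * ( id ) $]
Step 4: reduce T->F. Stack=[( T] ptr=2 lookahead=) remaining=[) * ( id ) $]
Step 5: reduce E->T. Stack=[( E] ptr=2 lookahead=) remaining=[) * ( id ) $]
Step 6: shift ). Stack=[( E )] ptr=3 lookahead=* remaining=[* ( id ) $]
Step 7: reduce F->( E ). Stack=[F] ptr=3 lookahead=* remaining=[* ( id ) $]
Step 8: reduce T->F. Stack=[T] ptr=3 lookahead=* remaining=[* ( id ) $]
Step 9: shift *. Stack=[T *] ptr=4 lookahead=( remaining=[( id ) $]
Step 10: shift (. Stack=[T * (] ptr=5 lookahead=id remaining=[id ) $]
Step 11: shift id. Stack=[T * ( id] ptr=6 lookahead=) remaining=[) $]
Step 12: reduce F->id. Stack=[T * ( F] ptr=6 lookahead=) remaining=[) $]
Step 13: reduce T->F. Stack=[T * ( T] ptr=6 lookahead=) remaining=[) $]
Step 14: reduce E->T. Stack=[T * ( E] ptr=6 lookahead=) remaining=[) $]
Step 15: shift ). Stack=[T * ( E )] ptr=7 lookahead=$ remaining=[$]
Step 16: reduce F->( E ). Stack=[T * F] ptr=7 lookahead=$ remaining=[$]
Step 17: reduce T->T * F. Stack=[T] ptr=7 lookahead=$ remaining=[$]
Step 18: reduce E->T. Stack=[E] ptr=7 lookahead=$ remaining=[$]
Step 19: accept. Stack=[E] ptr=7 lookahead=$ remaining=[$]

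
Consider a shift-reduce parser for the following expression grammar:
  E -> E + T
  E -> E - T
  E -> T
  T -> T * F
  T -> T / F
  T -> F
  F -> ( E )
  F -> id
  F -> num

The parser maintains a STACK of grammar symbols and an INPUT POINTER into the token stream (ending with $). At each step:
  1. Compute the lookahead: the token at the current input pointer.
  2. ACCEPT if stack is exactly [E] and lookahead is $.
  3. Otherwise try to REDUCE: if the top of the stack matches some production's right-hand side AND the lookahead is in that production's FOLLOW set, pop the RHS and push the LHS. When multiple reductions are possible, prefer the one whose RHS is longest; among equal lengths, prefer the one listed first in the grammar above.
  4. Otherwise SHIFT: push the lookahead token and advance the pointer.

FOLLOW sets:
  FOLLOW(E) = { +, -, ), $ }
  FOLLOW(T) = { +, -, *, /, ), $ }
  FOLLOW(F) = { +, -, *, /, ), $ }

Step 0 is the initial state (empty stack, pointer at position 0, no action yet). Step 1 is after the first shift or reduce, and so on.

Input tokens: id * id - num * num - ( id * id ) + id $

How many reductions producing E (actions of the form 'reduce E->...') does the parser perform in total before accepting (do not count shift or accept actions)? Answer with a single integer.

Answer: 5

Derivation:
Step 1: shift id. Stack=[id] ptr=1 lookahead=* remaining=[* id - num * num - ( id * id ) + id $]
Step 2: reduce F->id. Stack=[F] ptr=1 lookahead=* remaining=[* id - num * num - ( id * id ) + id $]
Step 3: reduce T->F. Stack=[T] ptr=1 lookahead=* remaining=[* id - num * num - ( id * id ) + id $]
Step 4: shift *. Stack=[T *] ptr=2 lookahead=id remaining=[id - num * num - ( id * id ) + id $]
Step 5: shift id. Stack=[T * id] ptr=3 lookahead=- remaining=[- num * num - ( id * id ) + id $]
Step 6: reduce F->id. Stack=[T * F] ptr=3 lookahead=- remaining=[- num * num - ( id * id ) + id $]
Step 7: reduce T->T * F. Stack=[T] ptr=3 lookahead=- remaining=[- num * num - ( id * id ) + id $]
Step 8: reduce E->T. Stack=[E] ptr=3 lookahead=- remaining=[- num * num - ( id * id ) + id $]
Step 9: shift -. Stack=[E -] ptr=4 lookahead=num remaining=[num * num - ( id * id ) + id $]
Step 10: shift num. Stack=[E - num] ptr=5 lookahead=* remaining=[* num - ( id * id ) + id $]
Step 11: reduce F->num. Stack=[E - F] ptr=5 lookahead=* remaining=[* num - ( id * id ) + id $]
Step 12: reduce T->F. Stack=[E - T] ptr=5 lookahead=* remaining=[* num - ( id * id ) + id $]
Step 13: shift *. Stack=[E - T *] ptr=6 lookahead=num remaining=[num - ( id * id ) + id $]
Step 14: shift num. Stack=[E - T * num] ptr=7 lookahead=- remaining=[- ( id * id ) + id $]
Step 15: reduce F->num. Stack=[E - T * F] ptr=7 lookahead=- remaining=[- ( id * id ) + id $]
Step 16: reduce T->T * F. Stack=[E - T] ptr=7 lookahead=- remaining=[- ( id * id ) + id $]
Step 17: reduce E->E - T. Stack=[E] ptr=7 lookahead=- remaining=[- ( id * id ) + id $]
Step 18: shift -. Stack=[E -] ptr=8 lookahead=( remaining=[( id * id ) + id $]
Step 19: shift (. Stack=[E - (] ptr=9 lookahead=id remaining=[id * id ) + id $]
Step 20: shift id. Stack=[E - ( id] ptr=10 lookahead=* remaining=[* id ) + id $]
Step 21: reduce F->id. Stack=[E - ( F] ptr=10 lookahead=* remaining=[* id ) + id $]
Step 22: reduce T->F. Stack=[E - ( T] ptr=10 lookahead=* remaining=[* id ) + id $]
Step 23: shift *. Stack=[E - ( T *] ptr=11 lookahead=id remaining=[id ) + id $]
Step 24: shift id. Stack=[E - ( T * id] ptr=12 lookahead=) remaining=[) + id $]
Step 25: reduce F->id. Stack=[E - ( T * F] ptr=12 lookahead=) remaining=[) + id $]
Step 26: reduce T->T * F. Stack=[E - ( T] ptr=12 lookahead=) remaining=[) + id $]
Step 27: reduce E->T. Stack=[E - ( E] ptr=12 lookahead=) remaining=[) + id $]
Step 28: shift ). Stack=[E - ( E )] ptr=13 lookahead=+ remaining=[+ id $]
Step 29: reduce F->( E ). Stack=[E - F] ptr=13 lookahead=+ remaining=[+ id $]
Step 30: reduce T->F. Stack=[E - T] ptr=13 lookahead=+ remaining=[+ id $]
Step 31: reduce E->E - T. Stack=[E] ptr=13 lookahead=+ remaining=[+ id $]
Step 32: shift +. Stack=[E +] ptr=14 lookahead=id remaining=[id $]
Step 33: shift id. Stack=[E + id] ptr=15 lookahead=$ remaining=[$]
Step 34: reduce F->id. Stack=[E + F] ptr=15 lookahead=$ remaining=[$]
Step 35: reduce T->F. Stack=[E + T] ptr=15 lookahead=$ remaining=[$]
Step 36: reduce E->E + T. Stack=[E] ptr=15 lookahead=$ remaining=[$]
Step 37: accept. Stack=[E] ptr=15 lookahead=$ remaining=[$]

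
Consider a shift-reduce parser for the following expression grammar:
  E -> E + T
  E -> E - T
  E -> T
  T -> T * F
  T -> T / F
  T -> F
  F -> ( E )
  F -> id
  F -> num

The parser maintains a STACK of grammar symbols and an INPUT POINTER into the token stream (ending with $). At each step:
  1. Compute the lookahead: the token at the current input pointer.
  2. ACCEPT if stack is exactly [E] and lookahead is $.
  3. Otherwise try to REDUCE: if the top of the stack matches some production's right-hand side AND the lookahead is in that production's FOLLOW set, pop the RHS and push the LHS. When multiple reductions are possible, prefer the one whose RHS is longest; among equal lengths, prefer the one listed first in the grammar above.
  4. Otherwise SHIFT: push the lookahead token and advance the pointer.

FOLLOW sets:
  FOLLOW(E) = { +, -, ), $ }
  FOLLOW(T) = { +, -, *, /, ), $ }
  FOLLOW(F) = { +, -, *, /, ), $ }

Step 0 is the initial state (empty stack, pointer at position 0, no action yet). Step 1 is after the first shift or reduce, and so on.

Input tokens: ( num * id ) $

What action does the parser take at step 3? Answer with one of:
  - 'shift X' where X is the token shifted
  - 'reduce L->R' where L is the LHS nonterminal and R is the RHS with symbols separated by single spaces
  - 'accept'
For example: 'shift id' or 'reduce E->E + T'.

Step 1: shift (. Stack=[(] ptr=1 lookahead=num remaining=[num * id ) $]
Step 2: shift num. Stack=[( num] ptr=2 lookahead=* remaining=[* id ) $]
Step 3: reduce F->num. Stack=[( F] ptr=2 lookahead=* remaining=[* id ) $]

Answer: reduce F->num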